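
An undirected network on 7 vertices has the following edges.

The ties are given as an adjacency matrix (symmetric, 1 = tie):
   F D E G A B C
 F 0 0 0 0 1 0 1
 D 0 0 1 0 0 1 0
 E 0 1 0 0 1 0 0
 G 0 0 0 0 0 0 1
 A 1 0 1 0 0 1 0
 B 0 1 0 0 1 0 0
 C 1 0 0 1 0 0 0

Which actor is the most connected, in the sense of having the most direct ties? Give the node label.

A

Degrees — A:3, B:2, C:2, D:2, E:2, F:2, G:1.
The maximum is 3, attained only by A.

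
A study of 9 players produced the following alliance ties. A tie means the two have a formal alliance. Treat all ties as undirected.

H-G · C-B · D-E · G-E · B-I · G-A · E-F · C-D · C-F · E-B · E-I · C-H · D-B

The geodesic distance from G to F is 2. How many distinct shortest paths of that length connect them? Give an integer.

1

The shortest distance is 2, and the only length-2 path is G–E–F. So there is exactly 1 shortest path.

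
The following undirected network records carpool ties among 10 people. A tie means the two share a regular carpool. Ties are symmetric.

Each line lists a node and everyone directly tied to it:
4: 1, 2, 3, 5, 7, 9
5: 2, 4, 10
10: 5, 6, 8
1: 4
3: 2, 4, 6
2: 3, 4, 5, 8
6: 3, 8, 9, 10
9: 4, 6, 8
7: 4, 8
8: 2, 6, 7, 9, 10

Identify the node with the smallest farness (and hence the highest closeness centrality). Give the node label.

Farness (sum of distances to all others) for each node — 1:20, 2:14, 3:15, 4:12, 5:15, 6:15, 7:16, 8:14, 9:15, 10:16.
The smallest farness is 12, for 4, so 4 has the highest closeness.

4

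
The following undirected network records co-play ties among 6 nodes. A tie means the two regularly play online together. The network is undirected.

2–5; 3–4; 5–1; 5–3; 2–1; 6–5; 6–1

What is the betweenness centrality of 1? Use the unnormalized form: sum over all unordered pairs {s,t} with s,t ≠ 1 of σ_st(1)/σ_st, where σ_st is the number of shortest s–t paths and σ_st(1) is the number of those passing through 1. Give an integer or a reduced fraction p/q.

Pairs whose geodesics pass through 1 — 6–2: 1/2.
All other pairs contribute 0.
Summing the contributions gives betweenness(1) = 1/2.

1/2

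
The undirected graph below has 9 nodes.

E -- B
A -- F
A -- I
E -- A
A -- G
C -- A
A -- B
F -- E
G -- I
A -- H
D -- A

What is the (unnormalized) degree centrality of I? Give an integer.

I is directly tied to A and G. That is 2 neighbors, so the degree of I is 2.

2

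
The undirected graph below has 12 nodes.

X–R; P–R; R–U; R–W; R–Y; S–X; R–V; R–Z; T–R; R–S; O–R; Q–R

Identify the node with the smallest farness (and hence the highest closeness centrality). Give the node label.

Farness (sum of distances to all others) for each node — O:21, P:21, Q:21, R:11, S:20, T:21, U:21, V:21, W:21, X:20, Y:21, Z:21.
The smallest farness is 11, for R, so R has the highest closeness.

R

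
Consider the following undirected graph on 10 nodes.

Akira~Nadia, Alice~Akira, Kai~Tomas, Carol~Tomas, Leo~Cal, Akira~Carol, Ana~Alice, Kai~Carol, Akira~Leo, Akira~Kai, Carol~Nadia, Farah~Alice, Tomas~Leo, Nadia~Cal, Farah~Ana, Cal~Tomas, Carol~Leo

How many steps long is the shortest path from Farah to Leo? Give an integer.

One shortest route is Farah – Alice – Akira – Leo, which uses 3 edges, and at distance 2 from Farah we only reach {Akira}, which does not include Leo. So d(Farah,Leo) = 3.

3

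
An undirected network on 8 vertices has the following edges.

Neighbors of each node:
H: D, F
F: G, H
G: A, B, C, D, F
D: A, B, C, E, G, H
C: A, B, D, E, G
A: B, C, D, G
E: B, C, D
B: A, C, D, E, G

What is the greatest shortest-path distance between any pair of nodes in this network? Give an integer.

Eccentricity of each node (its greatest distance to any other): A:2, B:2, C:2, D:2, E:3, F:3, G:2, H:2.
The maximum eccentricity is 3, realized for instance by the pair E–F via E – B – G – F. So the diameter is 3.

3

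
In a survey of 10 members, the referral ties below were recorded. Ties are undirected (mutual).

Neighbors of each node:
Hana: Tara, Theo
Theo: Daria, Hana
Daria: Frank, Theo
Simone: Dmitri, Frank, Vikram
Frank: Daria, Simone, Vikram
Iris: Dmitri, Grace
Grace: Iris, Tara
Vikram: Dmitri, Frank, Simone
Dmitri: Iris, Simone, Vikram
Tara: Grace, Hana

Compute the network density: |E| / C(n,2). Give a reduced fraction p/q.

There are 12 edges and 10 nodes, so the maximum possible is C(10,2) = 45.
Density = 12/45 = 4/15.

4/15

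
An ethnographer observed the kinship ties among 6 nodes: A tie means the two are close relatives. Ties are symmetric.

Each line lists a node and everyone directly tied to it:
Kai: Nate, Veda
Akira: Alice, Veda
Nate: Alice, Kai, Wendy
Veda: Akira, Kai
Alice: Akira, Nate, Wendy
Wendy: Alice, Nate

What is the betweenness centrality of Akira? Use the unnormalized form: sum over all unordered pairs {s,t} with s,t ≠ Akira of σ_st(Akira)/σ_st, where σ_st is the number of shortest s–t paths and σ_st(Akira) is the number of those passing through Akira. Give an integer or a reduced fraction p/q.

Pairs whose geodesics pass through Akira — Veda–Alice: 1; Veda–Wendy: 1/2.
All other pairs contribute 0.
Summing the contributions gives betweenness(Akira) = 3/2.

3/2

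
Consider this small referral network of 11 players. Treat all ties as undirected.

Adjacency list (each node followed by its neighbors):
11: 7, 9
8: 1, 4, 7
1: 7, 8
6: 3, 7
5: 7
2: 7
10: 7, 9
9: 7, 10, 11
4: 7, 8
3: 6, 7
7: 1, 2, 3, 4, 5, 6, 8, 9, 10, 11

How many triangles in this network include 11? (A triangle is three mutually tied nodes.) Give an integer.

11's neighbors: 7 and 9.
Neighbor pairs that are themselves tied: 11–7–9. Each forms one triangle with 11, for 1 in total.

1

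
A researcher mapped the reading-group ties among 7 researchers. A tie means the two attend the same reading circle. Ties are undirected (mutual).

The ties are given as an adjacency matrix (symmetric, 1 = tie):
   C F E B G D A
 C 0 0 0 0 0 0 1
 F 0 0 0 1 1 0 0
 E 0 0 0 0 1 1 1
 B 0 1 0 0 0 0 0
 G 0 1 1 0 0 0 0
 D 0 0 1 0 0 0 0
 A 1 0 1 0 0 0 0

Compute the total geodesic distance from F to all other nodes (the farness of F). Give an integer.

14

Distances from F: A:3, B:1, C:4, D:3, E:2, G:1.
Sum = 3 + 1 + 4 + 3 + 2 + 1 = 14.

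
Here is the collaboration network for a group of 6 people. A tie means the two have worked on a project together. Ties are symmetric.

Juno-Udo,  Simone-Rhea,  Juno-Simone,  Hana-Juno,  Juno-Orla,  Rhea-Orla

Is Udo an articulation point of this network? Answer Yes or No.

Even without Udo, every remaining node can still reach every other (the residual graph is connected), so Udo is not a cut vertex.

No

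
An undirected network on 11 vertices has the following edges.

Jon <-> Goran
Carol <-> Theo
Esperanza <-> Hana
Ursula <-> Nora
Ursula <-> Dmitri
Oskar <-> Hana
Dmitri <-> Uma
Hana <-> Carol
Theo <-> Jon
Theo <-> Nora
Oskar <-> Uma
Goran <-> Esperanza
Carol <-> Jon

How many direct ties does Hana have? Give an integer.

3

Hana is directly tied to Carol, Esperanza, and Oskar. That is 3 neighbors, so the degree of Hana is 3.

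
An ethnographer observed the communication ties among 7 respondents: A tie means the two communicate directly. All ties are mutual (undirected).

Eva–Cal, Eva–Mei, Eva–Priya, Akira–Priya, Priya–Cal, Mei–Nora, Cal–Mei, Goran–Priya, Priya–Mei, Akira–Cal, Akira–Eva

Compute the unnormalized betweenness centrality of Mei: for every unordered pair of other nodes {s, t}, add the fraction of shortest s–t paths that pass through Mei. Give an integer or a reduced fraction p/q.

5

Pairs whose geodesics pass through Mei — Eva–Nora: 1; Akira–Nora: 3/3; Priya–Nora: 1; Cal–Nora: 1; Goran–Nora: 1.
All other pairs contribute 0.
Summing the contributions gives betweenness(Mei) = 5.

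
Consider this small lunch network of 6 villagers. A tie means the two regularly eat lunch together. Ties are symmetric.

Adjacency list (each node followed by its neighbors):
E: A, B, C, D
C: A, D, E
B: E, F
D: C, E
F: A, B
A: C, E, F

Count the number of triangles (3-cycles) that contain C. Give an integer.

2

C's neighbors: A, D, and E.
Neighbor pairs that are themselves tied: C–A–E; C–D–E. Each forms one triangle with C, for 2 in total.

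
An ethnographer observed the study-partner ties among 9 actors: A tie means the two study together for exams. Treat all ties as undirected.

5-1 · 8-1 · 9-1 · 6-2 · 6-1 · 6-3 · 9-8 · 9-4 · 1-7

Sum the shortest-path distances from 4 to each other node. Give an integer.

22

Distances from 4: 1:2, 2:4, 3:4, 5:3, 6:3, 7:3, 8:2, 9:1.
Sum = 2 + 4 + 4 + 3 + 3 + 3 + 2 + 1 = 22.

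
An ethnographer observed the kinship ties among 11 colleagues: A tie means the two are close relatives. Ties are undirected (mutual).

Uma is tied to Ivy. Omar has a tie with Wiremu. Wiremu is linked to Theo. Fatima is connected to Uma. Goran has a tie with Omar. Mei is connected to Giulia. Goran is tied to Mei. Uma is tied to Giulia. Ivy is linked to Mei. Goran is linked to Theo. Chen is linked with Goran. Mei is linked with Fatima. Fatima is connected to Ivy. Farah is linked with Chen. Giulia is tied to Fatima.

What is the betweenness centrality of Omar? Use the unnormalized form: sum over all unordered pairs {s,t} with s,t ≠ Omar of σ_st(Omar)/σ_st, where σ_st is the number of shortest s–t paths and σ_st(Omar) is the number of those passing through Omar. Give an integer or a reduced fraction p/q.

4

Pairs whose geodesics pass through Omar — Fatima–Wiremu: 1/2; Mei–Wiremu: 1/2; Giulia–Wiremu: 1/2; Uma–Wiremu: 3/6; Ivy–Wiremu: 1/2; Goran–Wiremu: 1/2; Farah–Wiremu: 1/2; Wiremu–Chen: 1/2.
All other pairs contribute 0.
Summing the contributions gives betweenness(Omar) = 4.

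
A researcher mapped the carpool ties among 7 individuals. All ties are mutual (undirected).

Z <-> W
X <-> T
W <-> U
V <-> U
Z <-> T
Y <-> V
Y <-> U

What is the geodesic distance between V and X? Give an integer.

5

One shortest route is V – U – W – Z – T – X, which uses 5 edges, and at distance 4 from V we only reach {T}, which does not include X. So d(V,X) = 5.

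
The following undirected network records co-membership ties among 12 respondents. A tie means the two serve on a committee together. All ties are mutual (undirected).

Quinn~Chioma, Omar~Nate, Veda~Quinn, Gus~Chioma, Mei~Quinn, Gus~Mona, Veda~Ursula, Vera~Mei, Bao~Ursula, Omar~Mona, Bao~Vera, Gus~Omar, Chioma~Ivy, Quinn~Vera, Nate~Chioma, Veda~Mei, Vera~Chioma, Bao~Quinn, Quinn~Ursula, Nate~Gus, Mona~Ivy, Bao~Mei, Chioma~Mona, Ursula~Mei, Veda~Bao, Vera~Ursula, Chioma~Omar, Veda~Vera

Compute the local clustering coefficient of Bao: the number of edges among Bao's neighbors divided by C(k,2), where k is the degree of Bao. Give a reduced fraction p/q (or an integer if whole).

Bao's neighbors: Mei, Quinn, Ursula, Veda, and Vera (k = 5).
Possible neighbor pairs: C(5,2) = 10. Edges among them: Mei–Quinn, Mei–Ursula, Mei–Veda, Mei–Vera, Quinn–Ursula, Quinn–Veda, Quinn–Vera, Ursula–Veda, Ursula–Vera, Veda–Vera → e = 10.
Clustering(Bao) = 10/10 = 1.

1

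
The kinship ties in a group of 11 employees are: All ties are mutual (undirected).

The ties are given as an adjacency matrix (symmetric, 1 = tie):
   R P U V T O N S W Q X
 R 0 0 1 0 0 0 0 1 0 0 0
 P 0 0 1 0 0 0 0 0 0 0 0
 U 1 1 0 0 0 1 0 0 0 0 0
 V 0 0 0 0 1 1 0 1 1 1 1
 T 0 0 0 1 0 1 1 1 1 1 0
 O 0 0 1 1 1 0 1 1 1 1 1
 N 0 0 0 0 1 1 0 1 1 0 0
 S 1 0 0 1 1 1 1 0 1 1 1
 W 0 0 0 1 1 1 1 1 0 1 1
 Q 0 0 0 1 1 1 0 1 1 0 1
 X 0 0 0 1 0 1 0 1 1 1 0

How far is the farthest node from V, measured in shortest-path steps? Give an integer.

3

Distances from V: N:2, O:1, P:3, Q:1, R:2, S:1, T:1, U:2, W:1, X:1.
The largest is 3 (to P), so the eccentricity of V is 3.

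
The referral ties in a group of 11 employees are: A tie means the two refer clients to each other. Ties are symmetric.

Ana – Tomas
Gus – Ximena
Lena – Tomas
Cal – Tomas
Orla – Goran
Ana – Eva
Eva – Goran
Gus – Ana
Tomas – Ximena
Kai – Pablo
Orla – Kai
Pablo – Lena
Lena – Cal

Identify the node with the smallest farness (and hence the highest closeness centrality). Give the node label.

Tomas

Farness (sum of distances to all others) for each node — Ana:21, Cal:25, Eva:24, Goran:27, Gus:28, Kai:28, Lena:22, Orla:29, Pablo:25, Tomas:20, Ximena:27.
The smallest farness is 20, for Tomas, so Tomas has the highest closeness.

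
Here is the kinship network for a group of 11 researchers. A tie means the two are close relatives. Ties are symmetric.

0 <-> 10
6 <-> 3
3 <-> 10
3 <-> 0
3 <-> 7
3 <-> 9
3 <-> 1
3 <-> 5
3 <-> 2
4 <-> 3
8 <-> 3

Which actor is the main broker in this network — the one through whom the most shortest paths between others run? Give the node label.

Unnormalized betweenness of each node: 0:0, 1:0, 2:0, 3:44, 4:0, 5:0, 6:0, 7:0, 8:0, 9:0, 10:0.
3 has the largest value, 44, making it the main broker — the node through which the most shortest paths run.

3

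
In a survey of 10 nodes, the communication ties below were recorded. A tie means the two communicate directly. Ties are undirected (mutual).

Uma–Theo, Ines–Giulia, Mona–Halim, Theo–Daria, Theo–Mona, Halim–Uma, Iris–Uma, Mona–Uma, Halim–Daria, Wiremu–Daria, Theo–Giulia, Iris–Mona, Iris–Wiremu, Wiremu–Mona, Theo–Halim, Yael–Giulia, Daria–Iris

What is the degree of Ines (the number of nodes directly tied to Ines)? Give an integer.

1

Ines is directly tied to Giulia. That is 1 neighbor, so the degree of Ines is 1.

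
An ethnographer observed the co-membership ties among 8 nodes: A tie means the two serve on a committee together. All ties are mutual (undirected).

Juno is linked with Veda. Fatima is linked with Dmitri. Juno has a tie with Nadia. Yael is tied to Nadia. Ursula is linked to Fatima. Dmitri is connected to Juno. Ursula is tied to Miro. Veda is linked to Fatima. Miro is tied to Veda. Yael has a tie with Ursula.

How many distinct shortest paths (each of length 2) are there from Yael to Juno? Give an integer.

The shortest distance is 2, and the only length-2 path is Yael–Nadia–Juno. So there is exactly 1 shortest path.

1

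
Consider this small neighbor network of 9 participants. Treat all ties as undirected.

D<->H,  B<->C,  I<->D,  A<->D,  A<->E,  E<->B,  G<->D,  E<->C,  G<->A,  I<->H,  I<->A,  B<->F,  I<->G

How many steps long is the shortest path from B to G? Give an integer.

One shortest route is B – E – A – G, which uses 3 edges, and at distance 2 from B we only reach {A}, which does not include G. So d(B,G) = 3.

3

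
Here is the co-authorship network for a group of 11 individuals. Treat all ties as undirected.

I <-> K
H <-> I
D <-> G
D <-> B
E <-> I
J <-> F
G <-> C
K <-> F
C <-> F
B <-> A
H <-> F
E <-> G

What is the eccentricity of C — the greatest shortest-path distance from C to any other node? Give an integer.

4

Distances from C: A:4, B:3, D:2, E:2, F:1, G:1, H:2, I:3, J:2, K:2.
The largest is 4 (to A), so the eccentricity of C is 4.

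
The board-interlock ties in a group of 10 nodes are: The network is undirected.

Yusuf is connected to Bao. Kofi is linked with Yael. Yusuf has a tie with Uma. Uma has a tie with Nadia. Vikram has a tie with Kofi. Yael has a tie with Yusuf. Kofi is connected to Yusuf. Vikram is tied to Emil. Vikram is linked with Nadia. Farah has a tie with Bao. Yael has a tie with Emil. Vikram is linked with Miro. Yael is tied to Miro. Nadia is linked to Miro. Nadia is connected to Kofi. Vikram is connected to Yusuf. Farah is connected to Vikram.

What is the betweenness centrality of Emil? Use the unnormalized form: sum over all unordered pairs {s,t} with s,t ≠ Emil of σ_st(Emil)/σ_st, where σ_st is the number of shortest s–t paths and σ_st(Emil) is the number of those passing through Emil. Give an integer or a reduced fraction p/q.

Pairs whose geodesics pass through Emil — Farah–Yael: 1/5; Vikram–Yael: 1/4.
All other pairs contribute 0.
Summing the contributions gives betweenness(Emil) = 9/20.

9/20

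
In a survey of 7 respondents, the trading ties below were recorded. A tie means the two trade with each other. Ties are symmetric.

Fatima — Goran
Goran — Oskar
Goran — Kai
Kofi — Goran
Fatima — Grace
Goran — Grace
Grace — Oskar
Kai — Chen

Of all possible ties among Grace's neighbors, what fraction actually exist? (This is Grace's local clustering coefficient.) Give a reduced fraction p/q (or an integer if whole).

2/3

Grace's neighbors: Fatima, Goran, and Oskar (k = 3).
Possible neighbor pairs: C(3,2) = 3. Edges among them: Fatima–Goran, Goran–Oskar → e = 2.
Clustering(Grace) = 2/3.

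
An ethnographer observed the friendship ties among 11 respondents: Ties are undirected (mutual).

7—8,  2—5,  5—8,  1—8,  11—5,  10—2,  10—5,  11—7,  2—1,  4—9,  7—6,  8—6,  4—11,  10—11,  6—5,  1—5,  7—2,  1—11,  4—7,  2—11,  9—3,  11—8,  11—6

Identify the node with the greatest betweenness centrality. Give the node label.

Unnormalized betweenness of each node: 1:1/4, 2:17/12, 3:0, 4:16, 5:9/4, 6:1/4, 7:61/12, 8:11/12, 9:9, 10:0, 11:101/6.
11 has the largest value, 101/6, making it the main broker — the node through which the most shortest paths run.

11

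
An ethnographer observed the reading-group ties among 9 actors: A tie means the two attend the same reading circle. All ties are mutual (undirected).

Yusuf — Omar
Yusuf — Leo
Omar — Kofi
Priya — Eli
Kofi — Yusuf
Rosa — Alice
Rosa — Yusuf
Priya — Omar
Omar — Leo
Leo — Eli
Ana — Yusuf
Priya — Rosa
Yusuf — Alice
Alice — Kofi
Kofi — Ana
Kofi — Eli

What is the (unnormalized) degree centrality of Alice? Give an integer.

3

Alice is directly tied to Kofi, Rosa, and Yusuf. That is 3 neighbors, so the degree of Alice is 3.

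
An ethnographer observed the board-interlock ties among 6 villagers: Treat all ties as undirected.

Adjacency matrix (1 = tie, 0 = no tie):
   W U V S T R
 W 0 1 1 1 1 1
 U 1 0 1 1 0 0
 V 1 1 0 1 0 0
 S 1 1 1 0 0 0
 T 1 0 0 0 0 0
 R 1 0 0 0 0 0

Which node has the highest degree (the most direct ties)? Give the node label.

W

Degrees — R:1, S:3, T:1, U:3, V:3, W:5.
The maximum is 5, attained only by W.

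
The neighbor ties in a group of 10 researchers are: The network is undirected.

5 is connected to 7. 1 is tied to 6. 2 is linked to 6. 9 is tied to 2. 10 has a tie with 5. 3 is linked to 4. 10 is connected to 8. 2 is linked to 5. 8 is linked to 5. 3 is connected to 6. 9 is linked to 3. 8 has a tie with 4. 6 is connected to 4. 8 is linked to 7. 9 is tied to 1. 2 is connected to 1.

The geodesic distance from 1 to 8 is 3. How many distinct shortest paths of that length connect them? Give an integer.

The shortest distance is 3. The length-3 paths are: 1–2–5–8; 1–6–4–8.
That gives 2 distinct shortest paths.

2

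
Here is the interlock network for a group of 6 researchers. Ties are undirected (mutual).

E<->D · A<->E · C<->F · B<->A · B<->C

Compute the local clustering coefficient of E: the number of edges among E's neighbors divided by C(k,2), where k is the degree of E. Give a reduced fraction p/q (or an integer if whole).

E's neighbors: A and D (k = 2).
Possible neighbor pairs: C(2,2) = 1. Edges among them: none → e = 0.
Clustering(E) = 0/1.

0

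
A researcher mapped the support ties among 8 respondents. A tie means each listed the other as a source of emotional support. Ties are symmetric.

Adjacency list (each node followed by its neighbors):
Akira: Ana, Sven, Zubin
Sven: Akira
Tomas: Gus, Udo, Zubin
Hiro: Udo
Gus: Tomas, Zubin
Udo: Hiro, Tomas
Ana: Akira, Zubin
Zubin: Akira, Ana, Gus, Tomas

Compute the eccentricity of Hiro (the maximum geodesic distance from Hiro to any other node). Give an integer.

Distances from Hiro: Akira:4, Ana:4, Gus:3, Sven:5, Tomas:2, Udo:1, Zubin:3.
The largest is 5 (to Sven), so the eccentricity of Hiro is 5.

5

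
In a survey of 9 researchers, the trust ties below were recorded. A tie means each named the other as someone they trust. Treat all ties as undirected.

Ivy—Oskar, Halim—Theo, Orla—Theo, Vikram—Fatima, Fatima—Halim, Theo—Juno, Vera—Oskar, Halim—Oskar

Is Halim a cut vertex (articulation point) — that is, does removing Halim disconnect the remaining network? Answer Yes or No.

Removing Halim leaves {Fatima and Vikram} with no path to {Juno, Orla, and Theo}, so the network splits into 3 components. Halim is a cut vertex.

Yes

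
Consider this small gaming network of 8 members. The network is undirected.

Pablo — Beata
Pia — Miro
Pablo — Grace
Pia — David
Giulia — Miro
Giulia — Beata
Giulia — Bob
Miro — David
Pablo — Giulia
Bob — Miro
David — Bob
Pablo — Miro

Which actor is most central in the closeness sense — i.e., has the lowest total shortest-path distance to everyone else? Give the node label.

Miro

Farness (sum of distances to all others) for each node — Beata:14, Bob:12, David:13, Giulia:10, Grace:16, Miro:9, Pablo:10, Pia:14.
The smallest farness is 9, for Miro, so Miro has the highest closeness.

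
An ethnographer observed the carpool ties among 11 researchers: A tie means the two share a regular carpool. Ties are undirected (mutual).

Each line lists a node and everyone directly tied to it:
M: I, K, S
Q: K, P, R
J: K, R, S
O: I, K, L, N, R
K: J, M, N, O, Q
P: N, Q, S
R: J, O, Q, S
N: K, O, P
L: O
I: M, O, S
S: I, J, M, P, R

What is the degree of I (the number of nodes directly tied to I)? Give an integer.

I is directly tied to M, O, and S. That is 3 neighbors, so the degree of I is 3.

3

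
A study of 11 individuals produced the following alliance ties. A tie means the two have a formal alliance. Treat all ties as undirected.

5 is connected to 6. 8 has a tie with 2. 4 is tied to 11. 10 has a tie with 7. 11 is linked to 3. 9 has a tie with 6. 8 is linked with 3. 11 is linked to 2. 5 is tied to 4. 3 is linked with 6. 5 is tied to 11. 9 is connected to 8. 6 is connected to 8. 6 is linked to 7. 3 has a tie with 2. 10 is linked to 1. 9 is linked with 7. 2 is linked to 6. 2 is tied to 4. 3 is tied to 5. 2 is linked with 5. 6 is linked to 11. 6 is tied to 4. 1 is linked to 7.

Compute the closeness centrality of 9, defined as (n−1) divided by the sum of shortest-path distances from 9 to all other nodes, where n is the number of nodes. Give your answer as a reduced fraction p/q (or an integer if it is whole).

10/17

Distances from 9: 1:2, 2:2, 3:2, 4:2, 5:2, 6:1, 7:1, 8:1, 10:2, 11:2. Sum = 17.
n = 11, so closeness = 10/17.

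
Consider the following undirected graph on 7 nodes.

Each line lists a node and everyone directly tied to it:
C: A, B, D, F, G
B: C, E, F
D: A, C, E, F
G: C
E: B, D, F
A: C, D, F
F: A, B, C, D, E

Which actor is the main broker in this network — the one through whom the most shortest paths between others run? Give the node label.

Unnormalized betweenness of each node: A:0, B:2/3, C:35/6, D:7/6, E:1/3, F:2, G:0.
C has the largest value, 35/6, making it the main broker — the node through which the most shortest paths run.

C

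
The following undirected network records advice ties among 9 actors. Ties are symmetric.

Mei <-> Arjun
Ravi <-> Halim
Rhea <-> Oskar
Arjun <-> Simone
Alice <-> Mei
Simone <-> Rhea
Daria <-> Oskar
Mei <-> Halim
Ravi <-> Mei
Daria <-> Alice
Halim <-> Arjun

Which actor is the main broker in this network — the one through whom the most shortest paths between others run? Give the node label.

Mei

Unnormalized betweenness of each node: Alice:13/2, Arjun:15/2, Daria:9/2, Halim:3/2, Mei:10, Oskar:3, Ravi:0, Rhea:7/2, Simone:11/2.
Mei has the largest value, 10, making it the main broker — the node through which the most shortest paths run.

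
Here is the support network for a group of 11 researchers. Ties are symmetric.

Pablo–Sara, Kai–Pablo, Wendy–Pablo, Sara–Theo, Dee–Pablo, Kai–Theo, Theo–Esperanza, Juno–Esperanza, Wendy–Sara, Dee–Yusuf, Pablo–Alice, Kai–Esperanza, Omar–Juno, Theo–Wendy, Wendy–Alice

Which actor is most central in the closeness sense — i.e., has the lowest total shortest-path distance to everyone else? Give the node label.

Farness (sum of distances to all others) for each node — Alice:25, Dee:25, Esperanza:21, Juno:28, Kai:19, Omar:37, Pablo:18, Sara:21, Theo:20, Wendy:20, Yusuf:34.
The smallest farness is 18, for Pablo, so Pablo has the highest closeness.

Pablo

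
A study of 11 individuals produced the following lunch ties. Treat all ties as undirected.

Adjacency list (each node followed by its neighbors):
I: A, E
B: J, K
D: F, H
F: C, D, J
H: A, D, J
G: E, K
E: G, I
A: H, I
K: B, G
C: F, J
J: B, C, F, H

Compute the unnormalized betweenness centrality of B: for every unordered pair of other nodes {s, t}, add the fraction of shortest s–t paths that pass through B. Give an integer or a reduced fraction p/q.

Pairs whose geodesics pass through B — E–J: 1/2; E–C: 1/2; E–F: 1/3; G–J: 1; G–C: 1; G–F: 1; G–D: 2/3; G–H: 1/2; K–J: 1; K–C: 1; K–F: 1; K–D: 2/2; K–H: 1; K–A: 1/2.
All other pairs contribute 0.
Summing the contributions gives betweenness(B) = 11.

11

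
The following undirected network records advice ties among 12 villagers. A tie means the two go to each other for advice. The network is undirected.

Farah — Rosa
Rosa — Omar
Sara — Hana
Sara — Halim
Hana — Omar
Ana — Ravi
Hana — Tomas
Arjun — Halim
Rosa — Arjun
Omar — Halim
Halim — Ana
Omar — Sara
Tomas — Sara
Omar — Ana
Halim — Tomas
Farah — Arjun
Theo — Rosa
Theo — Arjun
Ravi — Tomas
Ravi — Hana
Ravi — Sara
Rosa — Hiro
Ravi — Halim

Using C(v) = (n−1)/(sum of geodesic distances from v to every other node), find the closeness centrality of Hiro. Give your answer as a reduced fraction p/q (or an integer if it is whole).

Distances from Hiro: Ana:3, Arjun:2, Farah:2, Halim:3, Hana:3, Omar:2, Ravi:4, Rosa:1, Sara:3, Theo:2, Tomas:4. Sum = 29.
n = 12, so closeness = 11/29.

11/29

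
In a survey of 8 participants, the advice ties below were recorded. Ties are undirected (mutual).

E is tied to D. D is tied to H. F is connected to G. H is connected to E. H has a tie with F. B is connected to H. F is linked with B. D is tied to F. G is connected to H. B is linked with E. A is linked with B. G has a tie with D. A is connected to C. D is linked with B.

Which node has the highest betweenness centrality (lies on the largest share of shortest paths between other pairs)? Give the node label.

B

Unnormalized betweenness of each node: A:6, B:31/3, C:0, D:11/6, E:0, F:1, G:0, H:11/6.
B has the largest value, 31/3, making it the main broker — the node through which the most shortest paths run.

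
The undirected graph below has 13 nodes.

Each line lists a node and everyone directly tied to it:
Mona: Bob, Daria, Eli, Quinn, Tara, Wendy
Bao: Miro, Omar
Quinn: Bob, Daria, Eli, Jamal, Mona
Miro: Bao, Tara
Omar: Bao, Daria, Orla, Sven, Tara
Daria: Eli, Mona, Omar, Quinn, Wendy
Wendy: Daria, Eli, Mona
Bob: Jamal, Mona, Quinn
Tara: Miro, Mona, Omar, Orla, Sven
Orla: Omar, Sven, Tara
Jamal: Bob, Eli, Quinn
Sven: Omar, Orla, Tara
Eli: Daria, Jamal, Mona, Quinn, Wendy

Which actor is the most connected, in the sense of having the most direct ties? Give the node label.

Mona

Degrees — Bao:2, Bob:3, Daria:5, Eli:5, Jamal:3, Miro:2, Mona:6, Omar:5, Orla:3, Quinn:5, Sven:3, Tara:5, Wendy:3.
The maximum is 6, attained only by Mona.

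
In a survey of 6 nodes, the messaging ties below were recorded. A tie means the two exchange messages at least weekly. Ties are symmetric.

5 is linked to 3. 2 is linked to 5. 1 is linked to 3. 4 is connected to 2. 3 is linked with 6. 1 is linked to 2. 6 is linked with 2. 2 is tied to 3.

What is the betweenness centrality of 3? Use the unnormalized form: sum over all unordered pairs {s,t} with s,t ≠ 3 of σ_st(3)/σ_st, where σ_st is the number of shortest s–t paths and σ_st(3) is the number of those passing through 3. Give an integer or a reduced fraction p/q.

3/2

Pairs whose geodesics pass through 3 — 5–1: 1/2; 5–6: 1/2; 1–6: 1/2.
All other pairs contribute 0.
Summing the contributions gives betweenness(3) = 3/2.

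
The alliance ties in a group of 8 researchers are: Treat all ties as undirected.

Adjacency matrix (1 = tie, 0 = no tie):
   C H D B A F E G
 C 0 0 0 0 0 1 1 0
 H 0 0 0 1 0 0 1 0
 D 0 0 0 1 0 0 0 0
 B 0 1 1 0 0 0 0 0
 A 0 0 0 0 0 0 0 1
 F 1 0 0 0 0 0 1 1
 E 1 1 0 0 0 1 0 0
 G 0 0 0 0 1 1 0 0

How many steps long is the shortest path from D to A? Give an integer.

One shortest route is D – B – H – E – F – G – A, which uses 6 edges, and at distance 5 from D we only reach {G}, which does not include A. So d(D,A) = 6.

6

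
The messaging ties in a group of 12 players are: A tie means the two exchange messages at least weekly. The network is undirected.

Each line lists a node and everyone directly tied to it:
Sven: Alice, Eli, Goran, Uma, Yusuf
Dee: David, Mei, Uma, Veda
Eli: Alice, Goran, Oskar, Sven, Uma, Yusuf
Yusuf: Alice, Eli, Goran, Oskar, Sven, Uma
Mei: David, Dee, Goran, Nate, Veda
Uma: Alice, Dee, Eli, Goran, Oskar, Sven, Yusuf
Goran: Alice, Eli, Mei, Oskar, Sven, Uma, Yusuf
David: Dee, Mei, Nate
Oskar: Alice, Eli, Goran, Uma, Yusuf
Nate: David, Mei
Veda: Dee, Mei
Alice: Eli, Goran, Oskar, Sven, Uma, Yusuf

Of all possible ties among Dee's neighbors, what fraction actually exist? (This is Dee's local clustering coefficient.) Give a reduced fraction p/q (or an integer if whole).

Dee's neighbors: David, Mei, Uma, and Veda (k = 4).
Possible neighbor pairs: C(4,2) = 6. Edges among them: David–Mei, Mei–Veda → e = 2.
Clustering(Dee) = 2/6 = 1/3.

1/3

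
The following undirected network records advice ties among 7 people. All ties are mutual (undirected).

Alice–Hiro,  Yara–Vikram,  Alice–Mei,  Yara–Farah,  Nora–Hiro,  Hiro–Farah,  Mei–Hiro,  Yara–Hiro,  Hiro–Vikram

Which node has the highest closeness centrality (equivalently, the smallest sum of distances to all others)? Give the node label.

Hiro

Farness (sum of distances to all others) for each node — Alice:10, Farah:10, Hiro:6, Mei:10, Nora:11, Vikram:10, Yara:9.
The smallest farness is 6, for Hiro, so Hiro has the highest closeness.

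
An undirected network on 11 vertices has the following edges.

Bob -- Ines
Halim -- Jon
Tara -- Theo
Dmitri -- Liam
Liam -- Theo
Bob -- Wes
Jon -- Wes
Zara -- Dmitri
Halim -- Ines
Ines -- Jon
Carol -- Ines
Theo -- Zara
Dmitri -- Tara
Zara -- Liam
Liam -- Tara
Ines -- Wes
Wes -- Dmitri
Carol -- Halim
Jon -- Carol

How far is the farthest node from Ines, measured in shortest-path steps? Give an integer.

4

Distances from Ines: Bob:1, Carol:1, Dmitri:2, Halim:1, Jon:1, Liam:3, Tara:3, Theo:4, Wes:1, Zara:3.
The largest is 4 (to Theo), so the eccentricity of Ines is 4.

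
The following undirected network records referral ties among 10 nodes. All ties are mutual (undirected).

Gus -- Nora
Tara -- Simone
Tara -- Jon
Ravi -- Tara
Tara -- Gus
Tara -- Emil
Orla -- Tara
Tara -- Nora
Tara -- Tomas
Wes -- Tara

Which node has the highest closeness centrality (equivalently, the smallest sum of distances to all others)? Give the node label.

Tara

Farness (sum of distances to all others) for each node — Emil:17, Gus:16, Jon:17, Nora:16, Orla:17, Ravi:17, Simone:17, Tara:9, Tomas:17, Wes:17.
The smallest farness is 9, for Tara, so Tara has the highest closeness.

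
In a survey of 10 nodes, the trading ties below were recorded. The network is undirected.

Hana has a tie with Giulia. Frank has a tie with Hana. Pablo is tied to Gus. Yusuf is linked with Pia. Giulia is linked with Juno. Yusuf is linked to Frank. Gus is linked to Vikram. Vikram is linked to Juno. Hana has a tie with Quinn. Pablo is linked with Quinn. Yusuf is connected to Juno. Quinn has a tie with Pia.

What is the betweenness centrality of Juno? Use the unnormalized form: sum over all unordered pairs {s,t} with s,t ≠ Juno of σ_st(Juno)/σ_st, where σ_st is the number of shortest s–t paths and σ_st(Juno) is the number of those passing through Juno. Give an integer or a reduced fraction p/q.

Pairs whose geodesics pass through Juno — Giulia–Vikram: 1; Giulia–Gus: 1; Giulia–Pia: 1/2; Giulia–Yusuf: 1; Vikram–Pia: 1; Vikram–Yusuf: 1; Vikram–Frank: 1; Vikram–Hana: 1; Gus–Yusuf: 1; Gus–Frank: 1/2.
All other pairs contribute 0.
Summing the contributions gives betweenness(Juno) = 9.

9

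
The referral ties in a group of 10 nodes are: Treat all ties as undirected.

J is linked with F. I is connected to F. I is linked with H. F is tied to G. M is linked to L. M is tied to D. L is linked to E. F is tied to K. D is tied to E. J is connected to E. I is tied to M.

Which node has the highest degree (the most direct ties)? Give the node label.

Degrees — D:2, E:3, F:4, G:1, H:1, I:3, J:2, K:1, L:2, M:3.
The maximum is 4, attained only by F.

F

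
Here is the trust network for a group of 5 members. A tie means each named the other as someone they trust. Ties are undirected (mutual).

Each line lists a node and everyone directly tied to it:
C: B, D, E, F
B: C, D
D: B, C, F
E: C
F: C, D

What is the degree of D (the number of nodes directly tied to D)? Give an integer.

3

D is directly tied to B, C, and F. That is 3 neighbors, so the degree of D is 3.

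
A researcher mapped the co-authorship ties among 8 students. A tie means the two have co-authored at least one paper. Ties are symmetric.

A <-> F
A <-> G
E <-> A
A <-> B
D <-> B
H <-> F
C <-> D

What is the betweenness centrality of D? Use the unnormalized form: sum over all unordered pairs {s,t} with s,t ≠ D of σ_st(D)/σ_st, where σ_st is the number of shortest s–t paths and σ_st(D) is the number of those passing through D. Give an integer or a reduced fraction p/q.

6

Pairs whose geodesics pass through D — C–H: 1; C–A: 1; C–F: 1; C–E: 1; C–B: 1; C–G: 1.
All other pairs contribute 0.
Summing the contributions gives betweenness(D) = 6.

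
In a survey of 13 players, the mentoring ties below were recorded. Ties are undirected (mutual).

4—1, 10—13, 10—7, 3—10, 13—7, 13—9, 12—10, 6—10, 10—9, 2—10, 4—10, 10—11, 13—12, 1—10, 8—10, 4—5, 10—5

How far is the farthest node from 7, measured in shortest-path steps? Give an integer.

2

Distances from 7: 1:2, 2:2, 3:2, 4:2, 5:2, 6:2, 8:2, 9:2, 10:1, 11:2, 12:2, 13:1.
The largest is 2 (to 4, 9, 3, 1, 12, 8, 5, 2, 11, and 6), so the eccentricity of 7 is 2.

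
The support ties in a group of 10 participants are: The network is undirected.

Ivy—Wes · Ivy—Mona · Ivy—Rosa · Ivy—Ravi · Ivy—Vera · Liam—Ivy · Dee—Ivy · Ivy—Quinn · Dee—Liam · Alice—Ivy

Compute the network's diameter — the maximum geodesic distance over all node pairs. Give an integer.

2

Eccentricity of each node (its greatest distance to any other): Alice:2, Dee:2, Ivy:1, Liam:2, Mona:2, Quinn:2, Ravi:2, Rosa:2, Vera:2, Wes:2.
The maximum eccentricity is 2, realized for instance by the pair Alice–Ravi via Alice – Ivy – Ravi. So the diameter is 2.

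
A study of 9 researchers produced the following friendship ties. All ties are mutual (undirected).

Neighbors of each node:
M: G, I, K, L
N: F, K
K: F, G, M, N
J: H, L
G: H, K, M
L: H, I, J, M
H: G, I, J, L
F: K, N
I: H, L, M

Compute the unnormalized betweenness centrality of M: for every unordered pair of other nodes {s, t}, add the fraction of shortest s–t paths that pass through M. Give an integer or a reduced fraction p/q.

17/2

Pairs whose geodesics pass through M — N–I: 1; N–L: 1; N–J: 1/2; K–I: 1; K–L: 1; K–J: 1/2; F–I: 1; F–L: 1; F–J: 1/2; I–G: 1/2; G–L: 1/2.
All other pairs contribute 0.
Summing the contributions gives betweenness(M) = 17/2.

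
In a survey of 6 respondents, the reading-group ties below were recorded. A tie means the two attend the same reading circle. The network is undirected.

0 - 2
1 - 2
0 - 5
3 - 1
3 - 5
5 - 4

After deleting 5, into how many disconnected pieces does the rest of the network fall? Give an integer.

Without 5, the remaining ties split the others into: {0, 1, 2, 3}; {4}.
That's 2 separate components.

2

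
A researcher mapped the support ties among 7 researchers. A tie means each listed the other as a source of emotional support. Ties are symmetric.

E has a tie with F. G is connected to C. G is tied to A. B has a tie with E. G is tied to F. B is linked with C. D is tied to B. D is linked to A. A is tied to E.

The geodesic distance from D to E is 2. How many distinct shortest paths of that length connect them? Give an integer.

2

The shortest distance is 2. The length-2 paths are: D–B–E; D–A–E.
That gives 2 distinct shortest paths.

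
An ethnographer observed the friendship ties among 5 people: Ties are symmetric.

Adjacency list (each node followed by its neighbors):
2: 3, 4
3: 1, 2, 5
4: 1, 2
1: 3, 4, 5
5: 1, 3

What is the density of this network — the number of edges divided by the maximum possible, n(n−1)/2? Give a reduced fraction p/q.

There are 6 edges and 5 nodes, so the maximum possible is C(5,2) = 10.
Density = 6/10 = 3/5.

3/5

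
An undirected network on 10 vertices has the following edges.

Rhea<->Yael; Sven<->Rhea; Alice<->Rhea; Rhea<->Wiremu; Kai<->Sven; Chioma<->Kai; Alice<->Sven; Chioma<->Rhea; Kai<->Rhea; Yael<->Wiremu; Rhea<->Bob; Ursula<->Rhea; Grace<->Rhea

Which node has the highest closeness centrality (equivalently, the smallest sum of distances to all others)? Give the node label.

Farness (sum of distances to all others) for each node — Alice:16, Bob:17, Chioma:16, Grace:17, Kai:15, Rhea:9, Sven:15, Ursula:17, Wiremu:16, Yael:16.
The smallest farness is 9, for Rhea, so Rhea has the highest closeness.

Rhea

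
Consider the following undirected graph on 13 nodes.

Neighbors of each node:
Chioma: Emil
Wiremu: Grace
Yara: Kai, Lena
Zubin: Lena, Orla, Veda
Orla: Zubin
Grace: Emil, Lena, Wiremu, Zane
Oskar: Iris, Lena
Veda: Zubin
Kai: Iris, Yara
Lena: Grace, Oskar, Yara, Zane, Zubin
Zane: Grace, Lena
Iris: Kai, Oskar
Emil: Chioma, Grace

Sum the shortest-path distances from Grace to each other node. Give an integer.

24

Distances from Grace: Chioma:2, Emil:1, Iris:3, Kai:3, Lena:1, Orla:3, Oskar:2, Veda:3, Wiremu:1, Yara:2, Zane:1, Zubin:2.
Sum = 2 + 1 + 3 + 3 + 1 + 3 + 2 + 3 + 1 + 2 + 1 + 2 = 24.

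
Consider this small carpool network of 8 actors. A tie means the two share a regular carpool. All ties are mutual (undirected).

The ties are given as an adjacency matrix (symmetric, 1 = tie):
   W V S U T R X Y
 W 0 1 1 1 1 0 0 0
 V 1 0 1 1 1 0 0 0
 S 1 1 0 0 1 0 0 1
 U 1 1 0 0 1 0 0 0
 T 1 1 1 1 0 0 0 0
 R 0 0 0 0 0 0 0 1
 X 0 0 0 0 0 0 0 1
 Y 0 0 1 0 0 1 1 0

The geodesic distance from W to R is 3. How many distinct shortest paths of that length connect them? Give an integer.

1

The shortest distance is 3, and the only length-3 path is W–S–Y–R. So there is exactly 1 shortest path.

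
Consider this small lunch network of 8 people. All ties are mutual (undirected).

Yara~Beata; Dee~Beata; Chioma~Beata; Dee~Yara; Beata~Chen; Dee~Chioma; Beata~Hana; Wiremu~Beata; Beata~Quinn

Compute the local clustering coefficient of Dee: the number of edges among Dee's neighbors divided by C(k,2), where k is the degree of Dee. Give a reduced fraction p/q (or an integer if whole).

Dee's neighbors: Beata, Chioma, and Yara (k = 3).
Possible neighbor pairs: C(3,2) = 3. Edges among them: Beata–Chioma, Beata–Yara → e = 2.
Clustering(Dee) = 2/3.

2/3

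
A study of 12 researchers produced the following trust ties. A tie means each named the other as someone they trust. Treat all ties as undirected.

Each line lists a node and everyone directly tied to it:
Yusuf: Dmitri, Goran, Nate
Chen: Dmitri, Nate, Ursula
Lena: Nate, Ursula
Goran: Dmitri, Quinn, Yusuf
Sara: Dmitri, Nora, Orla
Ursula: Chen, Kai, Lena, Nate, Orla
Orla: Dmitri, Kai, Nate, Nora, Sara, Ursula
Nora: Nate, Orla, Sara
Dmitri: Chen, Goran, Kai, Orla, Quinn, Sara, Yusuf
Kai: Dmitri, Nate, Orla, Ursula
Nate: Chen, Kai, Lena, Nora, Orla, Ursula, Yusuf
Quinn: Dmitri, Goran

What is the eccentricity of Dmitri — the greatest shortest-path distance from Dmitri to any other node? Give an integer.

3

Distances from Dmitri: Chen:1, Goran:1, Kai:1, Lena:3, Nate:2, Nora:2, Orla:1, Quinn:1, Sara:1, Ursula:2, Yusuf:1.
The largest is 3 (to Lena), so the eccentricity of Dmitri is 3.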